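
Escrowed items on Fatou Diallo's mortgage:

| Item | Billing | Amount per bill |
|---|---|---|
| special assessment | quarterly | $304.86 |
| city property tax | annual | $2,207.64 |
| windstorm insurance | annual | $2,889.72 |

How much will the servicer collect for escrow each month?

$526.40

Special assessment: $304.86 × 4 = $1,219.44 per year
City property tax: $2,207.64 per year
Windstorm insurance: $2,889.72 per year
Yearly total = $6,316.80
Monthly = $6,316.80 ÷ 12 = $526.40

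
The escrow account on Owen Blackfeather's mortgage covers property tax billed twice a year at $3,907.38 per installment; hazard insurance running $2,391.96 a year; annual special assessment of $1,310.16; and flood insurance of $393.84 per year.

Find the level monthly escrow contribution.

$992.56

Property tax = $3,907.38 × 2 = $7,814.76 annually
Hazard insurance = $2,391.96 annually
Special assessment = $1,310.16 annually
Flood insurance = $393.84 annually
Total annual escrow = $11,910.72
Monthly escrow = $11,910.72 / 12 = $992.56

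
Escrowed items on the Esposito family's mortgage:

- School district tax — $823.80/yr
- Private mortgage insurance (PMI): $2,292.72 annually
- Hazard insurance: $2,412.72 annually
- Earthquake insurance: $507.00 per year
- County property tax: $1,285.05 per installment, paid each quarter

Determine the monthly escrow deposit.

$931.37

School district tax = $823.80 annually
Private mortgage insurance (PMI) = $2,292.72 annually
Hazard insurance = $2,412.72 annually
Earthquake insurance = $507.00 annually
County property tax = $1,285.05 × 4 = $5,140.20 annually
Annual escrow total = $823.80 + $2,292.72 + $2,412.72 + $507.00 + $5,140.20 = $11,176.44
Monthly = $11,176.44 / 12 = $931.37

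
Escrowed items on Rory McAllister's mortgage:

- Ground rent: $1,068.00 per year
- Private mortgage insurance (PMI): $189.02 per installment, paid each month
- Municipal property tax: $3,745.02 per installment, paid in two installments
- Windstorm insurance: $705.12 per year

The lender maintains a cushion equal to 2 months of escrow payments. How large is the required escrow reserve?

Ground rent = $1,068.00 annually
Private mortgage insurance (PMI) = $189.02 × 12 = $2,268.24 annually
Municipal property tax = $3,745.02 × 2 = $7,490.04 annually
Windstorm insurance = $705.12 annually
Yearly total = $1,068.00 + $2,268.24 + $7,490.04 + $705.12 = $11,531.40
Base monthly escrow = $11,531.40 ÷ 12 = $960.95
Cushion = 2 × $960.95 = $1,921.90

$1,921.90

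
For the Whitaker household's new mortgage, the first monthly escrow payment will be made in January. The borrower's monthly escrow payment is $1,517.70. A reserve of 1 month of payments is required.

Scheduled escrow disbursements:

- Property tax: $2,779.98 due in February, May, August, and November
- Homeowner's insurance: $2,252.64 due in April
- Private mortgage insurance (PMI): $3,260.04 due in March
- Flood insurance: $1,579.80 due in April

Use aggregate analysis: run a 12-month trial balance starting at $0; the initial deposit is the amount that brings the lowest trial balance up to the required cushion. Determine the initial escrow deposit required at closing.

$6,581.64

Cushion = 1 × $1,517.70 = $1,517.70
Trial balance (start $0, +$1,517.70 each month, − disbursements):
  Jan: +$1,517.70 → $1,517.70
  Feb: +$1,517.70 − $2,779.98 → $255.42
  Mar: +$1,517.70 − $3,260.04 → -$1,486.92
  Apr: +$1,517.70 − $3,832.44 → -$3,801.66
  May: +$1,517.70 − $2,779.98 → -$5,063.94
  Jun: +$1,517.70 → -$3,546.24
  Jul: +$1,517.70 → -$2,028.54
  Aug: +$1,517.70 − $2,779.98 → -$3,290.82
  Sep: +$1,517.70 → -$1,773.12
  Oct: +$1,517.70 → -$255.42
  Nov: +$1,517.70 − $2,779.98 → -$1,517.70
  Dec: +$1,517.70 → $0.00
Lowest trial balance = -$5,063.94 (May)
Initial deposit = cushion − low point = $1,517.70 − (-$5,063.94) = $6,581.64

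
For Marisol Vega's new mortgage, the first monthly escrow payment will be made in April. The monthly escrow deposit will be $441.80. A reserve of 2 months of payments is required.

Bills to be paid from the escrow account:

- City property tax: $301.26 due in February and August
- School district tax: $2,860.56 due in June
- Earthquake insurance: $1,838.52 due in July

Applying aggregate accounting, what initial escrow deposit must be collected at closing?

Cushion = 2 × $441.80 = $883.60
Trial balance (start $0, +$441.80 each month, − disbursements):
  Apr: +$441.80 → $441.80
  May: +$441.80 → $883.60
  Jun: +$441.80 − $2,860.56 → -$1,535.16
  Jul: +$441.80 − $1,838.52 → -$2,931.88
  Aug: +$441.80 − $301.26 → -$2,791.34
  Sep: +$441.80 → -$2,349.54
  Oct: +$441.80 → -$1,907.74
  Nov: +$441.80 → -$1,465.94
  Dec: +$441.80 → -$1,024.14
  Jan: +$441.80 → -$582.34
  Feb: +$441.80 − $301.26 → -$441.80
  Mar: +$441.80 → $0.00
Lowest trial balance = -$2,931.88 (Jul)
Initial deposit = cushion − low point = $883.60 − (-$2,931.88) = $3,815.48

$3,815.48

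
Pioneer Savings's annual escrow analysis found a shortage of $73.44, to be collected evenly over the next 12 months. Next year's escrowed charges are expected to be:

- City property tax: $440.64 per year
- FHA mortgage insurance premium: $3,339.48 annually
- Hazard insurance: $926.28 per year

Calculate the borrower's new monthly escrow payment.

City property tax = $440.64
FHA mortgage insurance premium = $3,339.48
Hazard insurance = $926.28
Total annual escrow = $440.64 + $3,339.48 + $926.28 = $4,706.40
Per month = $4,706.40 / 12 = $392.20
Shortage spread = $73.44 ÷ 12 = $6.12/mo
New monthly escrow = $392.20 + $6.12 = $398.32

$398.32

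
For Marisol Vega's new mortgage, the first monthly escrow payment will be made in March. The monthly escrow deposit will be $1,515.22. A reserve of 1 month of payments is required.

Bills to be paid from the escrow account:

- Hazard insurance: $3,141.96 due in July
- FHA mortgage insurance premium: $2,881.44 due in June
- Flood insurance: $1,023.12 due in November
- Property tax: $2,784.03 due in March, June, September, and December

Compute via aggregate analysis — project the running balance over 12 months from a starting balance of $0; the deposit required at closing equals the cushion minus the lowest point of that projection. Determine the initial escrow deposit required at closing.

Cushion = 1 × $1,515.22 = $1,515.22
Trial balance (start $0, +$1,515.22 each month, − disbursements):
  Mar: +$1,515.22 − $2,784.03 → -$1,268.81
  Apr: +$1,515.22 → $246.41
  May: +$1,515.22 → $1,761.63
  Jun: +$1,515.22 − $5,665.47 → -$2,388.62
  Jul: +$1,515.22 − $3,141.96 → -$4,015.36
  Aug: +$1,515.22 → -$2,500.14
  Sep: +$1,515.22 − $2,784.03 → -$3,768.95
  Oct: +$1,515.22 → -$2,253.73
  Nov: +$1,515.22 − $1,023.12 → -$1,761.63
  Dec: +$1,515.22 − $2,784.03 → -$3,030.44
  Jan: +$1,515.22 → -$1,515.22
  Feb: +$1,515.22 → $0.00
Lowest trial balance = -$4,015.36 (Jul)
Initial deposit = cushion − low point = $1,515.22 − (-$4,015.36) = $5,530.58

$5,530.58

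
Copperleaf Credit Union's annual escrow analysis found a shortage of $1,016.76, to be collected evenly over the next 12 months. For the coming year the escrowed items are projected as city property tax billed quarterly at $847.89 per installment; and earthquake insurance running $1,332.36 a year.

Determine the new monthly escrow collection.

$478.39

City property tax: $847.89 × 4 = $3,391.56 per year
Earthquake insurance: $1,332.36 per year
Total annual escrow = $3,391.56 + $1,332.36 = $4,723.92
Per month = $4,723.92 ÷ 12 = $393.66
Shortage per month = $1,016.76 ÷ 12 = $84.73
New monthly escrow = $393.66 + $84.73 = $478.39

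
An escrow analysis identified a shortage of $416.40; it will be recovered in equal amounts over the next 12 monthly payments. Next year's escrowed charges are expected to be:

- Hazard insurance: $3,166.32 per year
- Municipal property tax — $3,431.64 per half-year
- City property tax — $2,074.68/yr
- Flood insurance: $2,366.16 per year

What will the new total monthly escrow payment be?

Hazard insurance = $3,166.32
Municipal property tax = $3,431.64 × 2 = $6,863.28
City property tax = $2,074.68
Flood insurance = $2,366.16
Total annual escrow = $14,470.44
Monthly escrow = $14,470.44 ÷ 12 = $1,205.87
Monthly shortage recovery: $416.40 ÷ 12 = $34.70
Adjusted monthly = $1,205.87 + $34.70 = $1,240.57

$1,240.57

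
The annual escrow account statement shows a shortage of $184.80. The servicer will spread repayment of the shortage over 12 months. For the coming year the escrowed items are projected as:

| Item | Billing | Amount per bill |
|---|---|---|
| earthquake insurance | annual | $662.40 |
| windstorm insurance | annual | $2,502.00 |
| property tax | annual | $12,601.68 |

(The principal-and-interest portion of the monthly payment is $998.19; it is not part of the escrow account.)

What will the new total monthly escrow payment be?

Earthquake insurance — $662.40 per year
Windstorm insurance — $2,502.00 per year
Property tax — $12,601.68 per year
Annual escrow total = $662.40 + $2,502.00 + $12,601.68 = $15,766.08
Monthly = $15,766.08 ÷ 12 = $1,313.84
Shortage spread = $184.80 / 12 = $15.40/mo
New monthly escrow = $1,313.84 + $15.40 = $1,329.24

$1,329.24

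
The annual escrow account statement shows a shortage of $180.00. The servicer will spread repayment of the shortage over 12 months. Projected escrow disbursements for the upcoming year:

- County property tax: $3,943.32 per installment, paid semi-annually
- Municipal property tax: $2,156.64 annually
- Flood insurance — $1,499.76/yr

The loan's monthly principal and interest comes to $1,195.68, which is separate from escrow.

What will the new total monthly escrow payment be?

$976.92

County property tax — $3,943.32 × 2 = $7,886.64 annually
Municipal property tax — $2,156.64 annually
Flood insurance — $1,499.76 annually
Total annual escrow = $7,886.64 + $2,156.64 + $1,499.76 = $11,543.04
Per month = $11,543.04 / 12 = $961.92
Shortage per month = $180.00 ÷ 12 = $15.00
New monthly escrow = $961.92 + $15.00 = $976.92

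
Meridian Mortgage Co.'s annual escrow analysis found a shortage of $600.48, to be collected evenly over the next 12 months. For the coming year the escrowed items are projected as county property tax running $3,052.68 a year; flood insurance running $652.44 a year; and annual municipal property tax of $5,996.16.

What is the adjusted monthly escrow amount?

County property tax = $3,052.68/yr
Flood insurance = $652.44/yr
Municipal property tax = $5,996.16/yr
Annual escrow total = $9,701.28
Base monthly escrow = $9,701.28 / 12 = $808.44
Shortage spread = $600.48 ÷ 12 = $50.04/mo
Adjusted monthly = $808.44 + $50.04 = $858.48

$858.48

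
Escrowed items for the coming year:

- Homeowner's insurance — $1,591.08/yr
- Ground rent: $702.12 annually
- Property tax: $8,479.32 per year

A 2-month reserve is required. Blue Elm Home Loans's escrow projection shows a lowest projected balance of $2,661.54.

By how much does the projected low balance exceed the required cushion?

$866.12

Homeowner's insurance = $1,591.08 per year
Ground rent = $702.12 per year
Property tax = $8,479.32 per year
Combined annual = $1,591.08 + $702.12 + $8,479.32 = $10,772.52
Base monthly escrow = $10,772.52 / 12 = $897.71
Required cushion = 2 × $897.71 = $1,795.42
Excess over cushion: $2,661.54 − $1,795.42 = $866.12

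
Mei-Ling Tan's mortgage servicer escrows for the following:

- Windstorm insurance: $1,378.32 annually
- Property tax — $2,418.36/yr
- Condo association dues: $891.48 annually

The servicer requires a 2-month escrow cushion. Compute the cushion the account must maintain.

Windstorm insurance = $1,378.32 per year
Property tax = $2,418.36 per year
Condo association dues = $891.48 per year
Combined annual = $1,378.32 + $2,418.36 + $891.48 = $4,688.16
Per month = $4,688.16 / 12 = $390.68
Reserve = 2 × $390.68 = $781.36

$781.36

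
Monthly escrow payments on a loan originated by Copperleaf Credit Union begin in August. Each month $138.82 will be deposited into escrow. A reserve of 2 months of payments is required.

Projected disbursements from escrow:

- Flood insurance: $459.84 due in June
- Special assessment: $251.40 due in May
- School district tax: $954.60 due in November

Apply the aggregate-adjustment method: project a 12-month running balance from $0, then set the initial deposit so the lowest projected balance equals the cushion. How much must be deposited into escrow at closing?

Cushion = 2 × $138.82 = $277.64
Trial balance (start $0, +$138.82 each month, − disbursements):
  Aug: +$138.82 → $138.82
  Sep: +$138.82 → $277.64
  Oct: +$138.82 → $416.46
  Nov: +$138.82 − $954.60 → -$399.32
  Dec: +$138.82 → -$260.50
  Jan: +$138.82 → -$121.68
  Feb: +$138.82 → $17.14
  Mar: +$138.82 → $155.96
  Apr: +$138.82 → $294.78
  May: +$138.82 − $251.40 → $182.20
  Jun: +$138.82 − $459.84 → -$138.82
  Jul: +$138.82 → $0.00
Lowest trial balance = -$399.32 (Nov)
Initial deposit = cushion − low point = $277.64 − (-$399.32) = $676.96

$676.96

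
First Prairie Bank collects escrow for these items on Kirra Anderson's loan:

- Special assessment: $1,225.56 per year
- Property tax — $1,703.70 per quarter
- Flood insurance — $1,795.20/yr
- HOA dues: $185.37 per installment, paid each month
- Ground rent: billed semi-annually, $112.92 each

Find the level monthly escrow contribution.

$1,023.82

Special assessment — $1,225.56
Property tax — $1,703.70 × 4 = $6,814.80
Flood insurance — $1,795.20
HOA dues — $185.37 × 12 = $2,224.44
Ground rent — $112.92 × 2 = $225.84
Total annual escrow = $1,225.56 + $6,814.80 + $1,795.20 + $2,224.44 + $225.84 = $12,285.84
Monthly = $12,285.84 ÷ 12 = $1,023.82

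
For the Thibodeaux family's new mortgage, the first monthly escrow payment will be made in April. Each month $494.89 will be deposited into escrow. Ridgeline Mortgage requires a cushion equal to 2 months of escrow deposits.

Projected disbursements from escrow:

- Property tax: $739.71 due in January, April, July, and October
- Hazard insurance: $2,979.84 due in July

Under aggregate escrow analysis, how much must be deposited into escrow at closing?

$3,469.48

Cushion = 2 × $494.89 = $989.78
Trial balance (start $0, +$494.89 each month, − disbursements):
  Apr: +$494.89 − $739.71 → -$244.82
  May: +$494.89 → $250.07
  Jun: +$494.89 → $744.96
  Jul: +$494.89 − $3,719.55 → -$2,479.70
  Aug: +$494.89 → -$1,984.81
  Sep: +$494.89 → -$1,489.92
  Oct: +$494.89 − $739.71 → -$1,734.74
  Nov: +$494.89 → -$1,239.85
  Dec: +$494.89 → -$744.96
  Jan: +$494.89 − $739.71 → -$989.78
  Feb: +$494.89 → -$494.89
  Mar: +$494.89 → $0.00
Lowest trial balance = -$2,479.70 (Jul)
Initial deposit = cushion − low point = $989.78 − (-$2,479.70) = $3,469.48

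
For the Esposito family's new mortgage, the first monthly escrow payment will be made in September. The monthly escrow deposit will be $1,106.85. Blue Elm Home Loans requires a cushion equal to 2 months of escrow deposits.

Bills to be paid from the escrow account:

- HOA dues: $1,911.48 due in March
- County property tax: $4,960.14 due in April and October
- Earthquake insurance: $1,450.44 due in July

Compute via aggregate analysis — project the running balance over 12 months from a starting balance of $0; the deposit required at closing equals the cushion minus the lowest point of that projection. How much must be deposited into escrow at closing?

$5,190.66

Cushion = 2 × $1,106.85 = $2,213.70
Trial balance (start $0, +$1,106.85 each month, − disbursements):
  Sep: +$1,106.85 → $1,106.85
  Oct: +$1,106.85 − $4,960.14 → -$2,746.44
  Nov: +$1,106.85 → -$1,639.59
  Dec: +$1,106.85 → -$532.74
  Jan: +$1,106.85 → $574.11
  Feb: +$1,106.85 → $1,680.96
  Mar: +$1,106.85 − $1,911.48 → $876.33
  Apr: +$1,106.85 − $4,960.14 → -$2,976.96
  May: +$1,106.85 → -$1,870.11
  Jun: +$1,106.85 → -$763.26
  Jul: +$1,106.85 − $1,450.44 → -$1,106.85
  Aug: +$1,106.85 → $0.00
Lowest trial balance = -$2,976.96 (Apr)
Initial deposit = cushion − low point = $2,213.70 − (-$2,976.96) = $5,190.66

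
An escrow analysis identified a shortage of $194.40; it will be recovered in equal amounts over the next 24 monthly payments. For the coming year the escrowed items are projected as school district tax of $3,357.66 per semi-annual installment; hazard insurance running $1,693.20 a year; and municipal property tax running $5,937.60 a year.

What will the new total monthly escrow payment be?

School district tax — $3,357.66 × 2 = $6,715.32/yr
Hazard insurance — $1,693.20/yr
Municipal property tax — $5,937.60/yr
Combined annual = $6,715.32 + $1,693.20 + $5,937.60 = $14,346.12
Monthly escrow = $14,346.12 ÷ 12 = $1,195.51
Monthly shortage recovery: $194.40 / 24 = $8.10
New monthly escrow = $1,195.51 + $8.10 = $1,203.61

$1,203.61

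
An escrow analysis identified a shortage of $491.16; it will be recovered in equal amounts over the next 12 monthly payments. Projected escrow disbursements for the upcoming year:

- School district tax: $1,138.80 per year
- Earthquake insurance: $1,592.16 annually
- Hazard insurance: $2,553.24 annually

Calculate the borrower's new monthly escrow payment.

School district tax — $1,138.80 per year
Earthquake insurance — $1,592.16 per year
Hazard insurance — $2,553.24 per year
Combined annual = $1,138.80 + $1,592.16 + $2,553.24 = $5,284.20
Per month = $5,284.20 ÷ 12 = $440.35
Shortage per month = $491.16 / 12 = $40.93
Adjusted monthly = $440.35 + $40.93 = $481.28

$481.28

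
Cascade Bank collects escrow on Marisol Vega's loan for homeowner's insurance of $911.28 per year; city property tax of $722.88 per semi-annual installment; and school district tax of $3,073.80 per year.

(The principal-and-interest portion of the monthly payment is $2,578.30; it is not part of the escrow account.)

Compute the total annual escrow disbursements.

Homeowner's insurance = $911.28/yr
City property tax = $722.88 × 2 = $1,445.76/yr
School district tax = $3,073.80/yr
Annual escrow total = $911.28 + $1,445.76 + $3,073.80 = $5,430.84

$5,430.84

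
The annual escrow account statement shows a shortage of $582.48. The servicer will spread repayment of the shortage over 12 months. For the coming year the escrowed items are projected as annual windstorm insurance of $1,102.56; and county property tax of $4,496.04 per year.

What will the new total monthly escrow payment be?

Windstorm insurance = $1,102.56
County property tax = $4,496.04
Total per year = $1,102.56 + $4,496.04 = $5,598.60
Monthly escrow = $5,598.60 / 12 = $466.55
Shortage per month = $582.48 ÷ 12 = $48.54
Adjusted monthly = $466.55 + $48.54 = $515.09

$515.09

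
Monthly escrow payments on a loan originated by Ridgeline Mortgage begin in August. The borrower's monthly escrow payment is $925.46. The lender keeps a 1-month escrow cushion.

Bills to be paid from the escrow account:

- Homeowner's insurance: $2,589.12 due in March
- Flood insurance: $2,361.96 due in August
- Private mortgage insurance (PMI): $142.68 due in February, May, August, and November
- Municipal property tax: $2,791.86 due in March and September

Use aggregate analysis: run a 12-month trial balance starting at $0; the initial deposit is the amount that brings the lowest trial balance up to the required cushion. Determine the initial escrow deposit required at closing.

Cushion = 1 × $925.46 = $925.46
Trial balance (start $0, +$925.46 each month, − disbursements):
  Aug: +$925.46 − $2,504.64 → -$1,579.18
  Sep: +$925.46 − $2,791.86 → -$3,445.58
  Oct: +$925.46 → -$2,520.12
  Nov: +$925.46 − $142.68 → -$1,737.34
  Dec: +$925.46 → -$811.88
  Jan: +$925.46 → $113.58
  Feb: +$925.46 − $142.68 → $896.36
  Mar: +$925.46 − $5,380.98 → -$3,559.16
  Apr: +$925.46 → -$2,633.70
  May: +$925.46 − $142.68 → -$1,850.92
  Jun: +$925.46 → -$925.46
  Jul: +$925.46 → $0.00
Lowest trial balance = -$3,559.16 (Mar)
Initial deposit = cushion − low point = $925.46 − (-$3,559.16) = $4,484.62

$4,484.62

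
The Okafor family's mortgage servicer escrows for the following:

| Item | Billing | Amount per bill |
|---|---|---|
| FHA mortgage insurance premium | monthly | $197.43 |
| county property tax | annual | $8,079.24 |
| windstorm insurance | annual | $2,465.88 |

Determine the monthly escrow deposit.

FHA mortgage insurance premium: $197.43 × 12 = $2,369.16
County property tax: $8,079.24
Windstorm insurance: $2,465.88
Total annual escrow = $2,369.16 + $8,079.24 + $2,465.88 = $12,914.28
Per month = $12,914.28 / 12 = $1,076.19

$1,076.19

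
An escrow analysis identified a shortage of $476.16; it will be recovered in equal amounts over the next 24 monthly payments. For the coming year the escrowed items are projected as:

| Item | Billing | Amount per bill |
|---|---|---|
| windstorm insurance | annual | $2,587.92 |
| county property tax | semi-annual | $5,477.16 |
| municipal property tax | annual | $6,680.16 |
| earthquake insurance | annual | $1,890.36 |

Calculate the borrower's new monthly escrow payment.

Windstorm insurance — $2,587.92/yr
County property tax — $5,477.16 × 2 = $10,954.32/yr
Municipal property tax — $6,680.16/yr
Earthquake insurance — $1,890.36/yr
Total per year = $2,587.92 + $10,954.32 + $6,680.16 + $1,890.36 = $22,112.76
Base monthly escrow = $22,112.76 / 12 = $1,842.73
Monthly shortage recovery: $476.16 / 24 = $19.84
Adjusted monthly = $1,842.73 + $19.84 = $1,862.57

$1,862.57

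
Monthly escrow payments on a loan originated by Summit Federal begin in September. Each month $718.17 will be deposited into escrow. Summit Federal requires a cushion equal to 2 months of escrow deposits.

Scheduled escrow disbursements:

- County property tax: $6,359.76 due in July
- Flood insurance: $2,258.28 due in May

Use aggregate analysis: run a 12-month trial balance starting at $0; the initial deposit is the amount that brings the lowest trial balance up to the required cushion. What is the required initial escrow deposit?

Cushion = 2 × $718.17 = $1,436.34
Trial balance (start $0, +$718.17 each month, − disbursements):
  Sep: +$718.17 → $718.17
  Oct: +$718.17 → $1,436.34
  Nov: +$718.17 → $2,154.51
  Dec: +$718.17 → $2,872.68
  Jan: +$718.17 → $3,590.85
  Feb: +$718.17 → $4,309.02
  Mar: +$718.17 → $5,027.19
  Apr: +$718.17 → $5,745.36
  May: +$718.17 − $2,258.28 → $4,205.25
  Jun: +$718.17 → $4,923.42
  Jul: +$718.17 − $6,359.76 → -$718.17
  Aug: +$718.17 → $0.00
Lowest trial balance = -$718.17 (Jul)
Initial deposit = cushion − low point = $1,436.34 − (-$718.17) = $2,154.51

$2,154.51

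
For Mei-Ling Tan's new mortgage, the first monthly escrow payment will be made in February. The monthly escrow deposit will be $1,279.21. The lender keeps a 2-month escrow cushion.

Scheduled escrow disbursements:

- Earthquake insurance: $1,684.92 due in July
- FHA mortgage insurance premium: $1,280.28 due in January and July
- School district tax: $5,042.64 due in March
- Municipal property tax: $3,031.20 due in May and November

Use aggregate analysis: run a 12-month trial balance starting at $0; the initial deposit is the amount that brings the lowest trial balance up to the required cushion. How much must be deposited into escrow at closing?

$5,922.20

Cushion = 2 × $1,279.21 = $2,558.42
Trial balance (start $0, +$1,279.21 each month, − disbursements):
  Feb: +$1,279.21 → $1,279.21
  Mar: +$1,279.21 − $5,042.64 → -$2,484.22
  Apr: +$1,279.21 → -$1,205.01
  May: +$1,279.21 − $3,031.20 → -$2,957.00
  Jun: +$1,279.21 → -$1,677.79
  Jul: +$1,279.21 − $2,965.20 → -$3,363.78
  Aug: +$1,279.21 → -$2,084.57
  Sep: +$1,279.21 → -$805.36
  Oct: +$1,279.21 → $473.85
  Nov: +$1,279.21 − $3,031.20 → -$1,278.14
  Dec: +$1,279.21 → $1.07
  Jan: +$1,279.21 − $1,280.28 → $0.00
Lowest trial balance = -$3,363.78 (Jul)
Initial deposit = cushion − low point = $2,558.42 − (-$3,363.78) = $5,922.20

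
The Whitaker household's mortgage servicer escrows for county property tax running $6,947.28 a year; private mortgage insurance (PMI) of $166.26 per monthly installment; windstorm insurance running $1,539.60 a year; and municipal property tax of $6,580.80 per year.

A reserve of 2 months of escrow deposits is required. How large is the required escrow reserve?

$2,843.80

County property tax = $6,947.28 annually
Private mortgage insurance (PMI) = $166.26 × 12 = $1,995.12 annually
Windstorm insurance = $1,539.60 annually
Municipal property tax = $6,580.80 annually
Yearly total = $6,947.28 + $1,995.12 + $1,539.60 + $6,580.80 = $17,062.80
Monthly escrow = $17,062.80 / 12 = $1,421.90
Cushion = 2 × $1,421.90 = $2,843.80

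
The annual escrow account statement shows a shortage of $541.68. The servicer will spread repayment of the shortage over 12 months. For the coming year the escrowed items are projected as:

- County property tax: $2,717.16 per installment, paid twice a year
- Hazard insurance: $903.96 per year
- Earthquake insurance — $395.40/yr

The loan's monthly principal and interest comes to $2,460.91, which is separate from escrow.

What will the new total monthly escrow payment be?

$606.28

County property tax: $2,717.16 × 2 = $5,434.32/yr
Hazard insurance: $903.96/yr
Earthquake insurance: $395.40/yr
Total per year = $6,733.68
Monthly = $6,733.68 ÷ 12 = $561.14
Shortage per month = $541.68 / 12 = $45.14
Adjusted monthly = $561.14 + $45.14 = $606.28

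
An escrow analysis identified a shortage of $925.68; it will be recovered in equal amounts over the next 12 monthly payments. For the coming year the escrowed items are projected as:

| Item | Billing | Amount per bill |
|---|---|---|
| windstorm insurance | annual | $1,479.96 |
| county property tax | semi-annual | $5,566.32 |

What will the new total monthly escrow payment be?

Windstorm insurance — $1,479.96/yr
County property tax — $5,566.32 × 2 = $11,132.64/yr
Total annual escrow = $1,479.96 + $11,132.64 = $12,612.60
Base monthly escrow = $12,612.60 / 12 = $1,051.05
Monthly shortage recovery: $925.68 ÷ 12 = $77.14
New monthly escrow = $1,051.05 + $77.14 = $1,128.19

$1,128.19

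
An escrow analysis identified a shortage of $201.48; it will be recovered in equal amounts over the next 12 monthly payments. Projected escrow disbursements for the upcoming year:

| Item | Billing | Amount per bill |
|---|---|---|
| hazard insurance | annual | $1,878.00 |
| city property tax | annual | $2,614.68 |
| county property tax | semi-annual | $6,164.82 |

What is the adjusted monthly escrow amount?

Hazard insurance: $1,878.00 annually
City property tax: $2,614.68 annually
County property tax: $6,164.82 × 2 = $12,329.64 annually
Annual escrow total = $16,822.32
Base monthly escrow = $16,822.32 ÷ 12 = $1,401.86
Shortage per month = $201.48 ÷ 12 = $16.79
New monthly escrow = $1,401.86 + $16.79 = $1,418.65

$1,418.65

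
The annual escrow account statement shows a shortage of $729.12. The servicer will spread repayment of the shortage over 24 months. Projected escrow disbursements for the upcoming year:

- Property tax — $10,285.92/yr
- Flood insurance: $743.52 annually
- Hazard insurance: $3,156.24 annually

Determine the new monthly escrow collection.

Property tax — $10,285.92
Flood insurance — $743.52
Hazard insurance — $3,156.24
Annual escrow total = $10,285.92 + $743.52 + $3,156.24 = $14,185.68
Base monthly escrow = $14,185.68 ÷ 12 = $1,182.14
Shortage spread = $729.12 / 24 = $30.38/mo
Adjusted monthly = $1,182.14 + $30.38 = $1,212.52

$1,212.52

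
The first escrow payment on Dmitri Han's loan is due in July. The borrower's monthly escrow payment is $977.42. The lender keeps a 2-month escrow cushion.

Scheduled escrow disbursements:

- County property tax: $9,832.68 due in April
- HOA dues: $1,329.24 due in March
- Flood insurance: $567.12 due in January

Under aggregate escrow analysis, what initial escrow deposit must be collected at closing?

$3,909.68

Cushion = 2 × $977.42 = $1,954.84
Trial balance (start $0, +$977.42 each month, − disbursements):
  Jul: +$977.42 → $977.42
  Aug: +$977.42 → $1,954.84
  Sep: +$977.42 → $2,932.26
  Oct: +$977.42 → $3,909.68
  Nov: +$977.42 → $4,887.10
  Dec: +$977.42 → $5,864.52
  Jan: +$977.42 − $567.12 → $6,274.82
  Feb: +$977.42 → $7,252.24
  Mar: +$977.42 − $1,329.24 → $6,900.42
  Apr: +$977.42 − $9,832.68 → -$1,954.84
  May: +$977.42 → -$977.42
  Jun: +$977.42 → $0.00
Lowest trial balance = -$1,954.84 (Apr)
Initial deposit = cushion − low point = $1,954.84 − (-$1,954.84) = $3,909.68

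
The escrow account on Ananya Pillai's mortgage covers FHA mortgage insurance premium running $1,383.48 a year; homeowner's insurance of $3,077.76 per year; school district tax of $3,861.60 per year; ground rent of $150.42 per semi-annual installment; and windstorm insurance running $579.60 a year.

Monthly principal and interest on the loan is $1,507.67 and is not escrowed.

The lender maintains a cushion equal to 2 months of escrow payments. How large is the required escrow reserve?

$1,533.88

FHA mortgage insurance premium: $1,383.48/yr
Homeowner's insurance: $3,077.76/yr
School district tax: $3,861.60/yr
Ground rent: $150.42 × 2 = $300.84/yr
Windstorm insurance: $579.60/yr
Yearly total = $1,383.48 + $3,077.76 + $3,861.60 + $300.84 + $579.60 = $9,203.28
Per month = $9,203.28 ÷ 12 = $766.94
Cushion = 2 × $766.94 = $1,533.88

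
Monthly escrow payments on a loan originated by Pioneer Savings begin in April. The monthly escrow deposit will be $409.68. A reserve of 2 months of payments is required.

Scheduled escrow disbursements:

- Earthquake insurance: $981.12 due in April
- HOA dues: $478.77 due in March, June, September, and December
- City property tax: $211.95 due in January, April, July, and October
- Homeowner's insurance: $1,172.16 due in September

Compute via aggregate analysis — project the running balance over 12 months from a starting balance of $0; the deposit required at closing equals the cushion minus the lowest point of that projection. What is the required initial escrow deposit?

$1,896.00

Cushion = 2 × $409.68 = $819.36
Trial balance (start $0, +$409.68 each month, − disbursements):
  Apr: +$409.68 − $1,193.07 → -$783.39
  May: +$409.68 → -$373.71
  Jun: +$409.68 − $478.77 → -$442.80
  Jul: +$409.68 − $211.95 → -$245.07
  Aug: +$409.68 → $164.61
  Sep: +$409.68 − $1,650.93 → -$1,076.64
  Oct: +$409.68 − $211.95 → -$878.91
  Nov: +$409.68 → -$469.23
  Dec: +$409.68 − $478.77 → -$538.32
  Jan: +$409.68 − $211.95 → -$340.59
  Feb: +$409.68 → $69.09
  Mar: +$409.68 − $478.77 → $0.00
Lowest trial balance = -$1,076.64 (Sep)
Initial deposit = cushion − low point = $819.36 − (-$1,076.64) = $1,896.00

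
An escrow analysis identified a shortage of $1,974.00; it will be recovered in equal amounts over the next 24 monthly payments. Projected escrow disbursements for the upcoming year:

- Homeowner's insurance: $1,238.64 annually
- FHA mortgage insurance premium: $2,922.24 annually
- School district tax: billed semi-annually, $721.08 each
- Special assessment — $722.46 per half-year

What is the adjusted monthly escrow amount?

$669.58

Homeowner's insurance: $1,238.64 annually
FHA mortgage insurance premium: $2,922.24 annually
School district tax: $721.08 × 2 = $1,442.16 annually
Special assessment: $722.46 × 2 = $1,444.92 annually
Combined annual = $1,238.64 + $2,922.24 + $1,442.16 + $1,444.92 = $7,047.96
Base monthly escrow = $7,047.96 / 12 = $587.33
Shortage per month = $1,974.00 ÷ 24 = $82.25
Adjusted monthly = $587.33 + $82.25 = $669.58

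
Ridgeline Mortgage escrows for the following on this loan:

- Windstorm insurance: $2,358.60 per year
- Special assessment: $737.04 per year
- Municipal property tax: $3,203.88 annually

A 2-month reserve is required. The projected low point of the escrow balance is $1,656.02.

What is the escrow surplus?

$606.10

Windstorm insurance: $2,358.60
Special assessment: $737.04
Municipal property tax: $3,203.88
Annual escrow total = $2,358.60 + $737.04 + $3,203.88 = $6,299.52
Base monthly escrow = $6,299.52 ÷ 12 = $524.96
Required reserve = 2 × $524.96 = $1,049.92
Excess over cushion: $1,656.02 − $1,049.92 = $606.10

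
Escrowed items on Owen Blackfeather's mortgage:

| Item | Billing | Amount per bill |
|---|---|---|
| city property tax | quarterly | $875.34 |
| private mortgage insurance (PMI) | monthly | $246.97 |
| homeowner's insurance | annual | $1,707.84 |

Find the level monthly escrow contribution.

City property tax — $875.34 × 4 = $3,501.36 annually
Private mortgage insurance (PMI) — $246.97 × 12 = $2,963.64 annually
Homeowner's insurance — $1,707.84 annually
Combined annual = $8,172.84
Per month = $8,172.84 ÷ 12 = $681.07

$681.07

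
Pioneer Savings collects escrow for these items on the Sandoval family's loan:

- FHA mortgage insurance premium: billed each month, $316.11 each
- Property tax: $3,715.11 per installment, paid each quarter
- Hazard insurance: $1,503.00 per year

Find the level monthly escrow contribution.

FHA mortgage insurance premium: $316.11 × 12 = $3,793.32
Property tax: $3,715.11 × 4 = $14,860.44
Hazard insurance: $1,503.00
Total per year = $3,793.32 + $14,860.44 + $1,503.00 = $20,156.76
Base monthly escrow = $20,156.76 / 12 = $1,679.73

$1,679.73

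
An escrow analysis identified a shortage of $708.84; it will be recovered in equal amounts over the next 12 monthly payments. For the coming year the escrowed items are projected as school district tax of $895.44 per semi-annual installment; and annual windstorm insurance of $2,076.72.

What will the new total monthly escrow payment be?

School district tax = $895.44 × 2 = $1,790.88
Windstorm insurance = $2,076.72
Total annual escrow = $3,867.60
Monthly = $3,867.60 ÷ 12 = $322.30
Monthly shortage recovery: $708.84 ÷ 12 = $59.07
Adjusted monthly = $322.30 + $59.07 = $381.37

$381.37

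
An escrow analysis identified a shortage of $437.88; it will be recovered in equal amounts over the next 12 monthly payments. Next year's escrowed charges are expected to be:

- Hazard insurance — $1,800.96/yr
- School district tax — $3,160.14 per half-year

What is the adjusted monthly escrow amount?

$713.26

Hazard insurance = $1,800.96 annually
School district tax = $3,160.14 × 2 = $6,320.28 annually
Annual escrow total = $1,800.96 + $6,320.28 = $8,121.24
Monthly = $8,121.24 ÷ 12 = $676.77
Shortage spread = $437.88 ÷ 12 = $36.49/mo
Adjusted monthly = $676.77 + $36.49 = $713.26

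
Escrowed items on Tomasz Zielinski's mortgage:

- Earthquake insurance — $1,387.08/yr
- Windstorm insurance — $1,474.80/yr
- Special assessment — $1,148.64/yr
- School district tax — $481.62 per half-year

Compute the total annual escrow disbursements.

Earthquake insurance = $1,387.08
Windstorm insurance = $1,474.80
Special assessment = $1,148.64
School district tax = $481.62 × 2 = $963.24
Combined annual = $1,387.08 + $1,474.80 + $1,148.64 + $963.24 = $4,973.76

$4,973.76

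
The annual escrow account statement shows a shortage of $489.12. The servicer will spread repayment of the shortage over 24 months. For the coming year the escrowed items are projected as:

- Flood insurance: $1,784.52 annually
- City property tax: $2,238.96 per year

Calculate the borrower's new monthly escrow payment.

$355.67

Flood insurance = $1,784.52 per year
City property tax = $2,238.96 per year
Annual escrow total = $1,784.52 + $2,238.96 = $4,023.48
Base monthly escrow = $4,023.48 / 12 = $335.29
Shortage per month = $489.12 / 24 = $20.38
New monthly escrow = $335.29 + $20.38 = $355.67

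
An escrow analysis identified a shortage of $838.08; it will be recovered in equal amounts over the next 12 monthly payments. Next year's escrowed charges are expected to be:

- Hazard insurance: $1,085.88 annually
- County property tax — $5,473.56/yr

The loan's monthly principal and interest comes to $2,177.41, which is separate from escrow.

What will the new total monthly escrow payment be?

Hazard insurance: $1,085.88
County property tax: $5,473.56
Total per year = $6,559.44
Monthly escrow = $6,559.44 / 12 = $546.62
Monthly shortage recovery: $838.08 ÷ 12 = $69.84
Adjusted monthly = $546.62 + $69.84 = $616.46

$616.46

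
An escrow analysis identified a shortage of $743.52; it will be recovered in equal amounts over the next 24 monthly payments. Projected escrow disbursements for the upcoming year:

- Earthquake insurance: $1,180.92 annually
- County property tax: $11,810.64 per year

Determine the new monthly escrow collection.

Earthquake insurance — $1,180.92 per year
County property tax — $11,810.64 per year
Annual escrow total = $1,180.92 + $11,810.64 = $12,991.56
Monthly escrow = $12,991.56 ÷ 12 = $1,082.63
Monthly shortage recovery: $743.52 ÷ 24 = $30.98
Adjusted monthly = $1,082.63 + $30.98 = $1,113.61

$1,113.61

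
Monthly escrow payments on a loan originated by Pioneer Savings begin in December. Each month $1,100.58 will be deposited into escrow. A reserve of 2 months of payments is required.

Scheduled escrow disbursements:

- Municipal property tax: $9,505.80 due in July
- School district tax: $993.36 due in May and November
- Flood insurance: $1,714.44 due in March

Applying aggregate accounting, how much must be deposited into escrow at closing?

$5,610.12

Cushion = 2 × $1,100.58 = $2,201.16
Trial balance (start $0, +$1,100.58 each month, − disbursements):
  Dec: +$1,100.58 → $1,100.58
  Jan: +$1,100.58 → $2,201.16
  Feb: +$1,100.58 → $3,301.74
  Mar: +$1,100.58 − $1,714.44 → $2,687.88
  Apr: +$1,100.58 → $3,788.46
  May: +$1,100.58 − $993.36 → $3,895.68
  Jun: +$1,100.58 → $4,996.26
  Jul: +$1,100.58 − $9,505.80 → -$3,408.96
  Aug: +$1,100.58 → -$2,308.38
  Sep: +$1,100.58 → -$1,207.80
  Oct: +$1,100.58 → -$107.22
  Nov: +$1,100.58 − $993.36 → $0.00
Lowest trial balance = -$3,408.96 (Jul)
Initial deposit = cushion − low point = $2,201.16 − (-$3,408.96) = $5,610.12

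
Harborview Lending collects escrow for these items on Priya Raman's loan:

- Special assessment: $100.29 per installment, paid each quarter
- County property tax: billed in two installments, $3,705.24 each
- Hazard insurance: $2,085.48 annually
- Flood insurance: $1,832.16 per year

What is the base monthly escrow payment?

$977.44

Special assessment: $100.29 × 4 = $401.16 annually
County property tax: $3,705.24 × 2 = $7,410.48 annually
Hazard insurance: $2,085.48 annually
Flood insurance: $1,832.16 annually
Yearly total = $11,729.28
Per month = $11,729.28 ÷ 12 = $977.44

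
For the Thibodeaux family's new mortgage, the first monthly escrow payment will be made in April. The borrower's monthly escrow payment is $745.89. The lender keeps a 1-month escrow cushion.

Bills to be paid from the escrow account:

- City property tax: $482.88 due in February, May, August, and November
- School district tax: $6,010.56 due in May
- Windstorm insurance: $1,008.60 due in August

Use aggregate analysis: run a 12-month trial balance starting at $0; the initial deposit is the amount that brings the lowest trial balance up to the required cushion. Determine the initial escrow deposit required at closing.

Cushion = 1 × $745.89 = $745.89
Trial balance (start $0, +$745.89 each month, − disbursements):
  Apr: +$745.89 → $745.89
  May: +$745.89 − $6,493.44 → -$5,001.66
  Jun: +$745.89 → -$4,255.77
  Jul: +$745.89 → -$3,509.88
  Aug: +$745.89 − $1,491.48 → -$4,255.47
  Sep: +$745.89 → -$3,509.58
  Oct: +$745.89 → -$2,763.69
  Nov: +$745.89 − $482.88 → -$2,500.68
  Dec: +$745.89 → -$1,754.79
  Jan: +$745.89 → -$1,008.90
  Feb: +$745.89 − $482.88 → -$745.89
  Mar: +$745.89 → $0.00
Lowest trial balance = -$5,001.66 (May)
Initial deposit = cushion − low point = $745.89 − (-$5,001.66) = $5,747.55

$5,747.55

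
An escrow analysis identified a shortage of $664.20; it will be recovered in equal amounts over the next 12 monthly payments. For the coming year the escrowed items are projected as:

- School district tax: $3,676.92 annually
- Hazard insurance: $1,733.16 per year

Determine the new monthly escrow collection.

School district tax = $3,676.92/yr
Hazard insurance = $1,733.16/yr
Yearly total = $5,410.08
Per month = $5,410.08 ÷ 12 = $450.84
Shortage spread = $664.20 / 12 = $55.35/mo
Adjusted monthly = $450.84 + $55.35 = $506.19

$506.19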